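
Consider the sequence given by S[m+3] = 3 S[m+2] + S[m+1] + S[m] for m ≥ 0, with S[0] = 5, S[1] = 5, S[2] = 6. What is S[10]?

S[3] = 3(6) + 5 + 5 = 28
S[4] = 3(28) + 6 + 5 = 95
S[5] = 3(95) + 28 + 6 = 319
S[6] = 3(319) + 95 + 28 = 1080
S[7] = 3(1080) + 319 + 95 = 3654
S[8] = 3(3654) + 1080 + 319 = 12361
S[9] = 3(12361) + 3654 + 1080 = 41817
S[10] = 3(41817) + 12361 + 3654 = 141466

141466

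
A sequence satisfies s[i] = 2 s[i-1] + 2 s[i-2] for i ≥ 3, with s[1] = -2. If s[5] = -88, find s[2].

Let s[2] = z.
s[3] = -4 + 2z
s[4] = -8 + 6z
s[5] = -24 + 16z
So -24 + 16z = -88, giving z = -4.

-4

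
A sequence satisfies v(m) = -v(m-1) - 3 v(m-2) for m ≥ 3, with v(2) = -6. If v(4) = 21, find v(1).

3

Let v(1) = z.
v(3) = 6 - 3z
v(4) = 12 + 3z
So 12 + 3z = 21, giving z = 3.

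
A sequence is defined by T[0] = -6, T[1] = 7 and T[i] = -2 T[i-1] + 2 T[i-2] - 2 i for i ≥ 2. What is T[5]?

T[2] = -2*7 + 2*(-6) - 4 = -30
T[3] = -2*(-30) + 2*7 - 6 = 68
T[4] = -2*68 + 2*(-30) - 8 = -204
T[5] = -2*(-204) + 2*68 - 10 = 534

534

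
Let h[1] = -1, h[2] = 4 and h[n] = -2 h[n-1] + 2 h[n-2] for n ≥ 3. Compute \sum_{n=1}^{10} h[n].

8481

h[3] = -2(4) + 2(-1) = -10
h[4] = -2(-10) + 2(4) = 28
h[5] = -2(28) + 2(-10) = -76
h[6] = -2(-76) + 2(28) = 208
h[7] = -2(208) + 2(-76) = -568
h[8] = -2(-568) + 2(208) = 1552
h[9] = -2(1552) + 2(-568) = -4240
h[10] = -2(-4240) + 2(1552) = 11584
Sum = (-1) + 4 + (-10) + 28 + (-76) + 208 + (-568) + 1552 + (-4240) + 11584 = 8481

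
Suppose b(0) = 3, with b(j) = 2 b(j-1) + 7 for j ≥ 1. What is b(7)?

b(1) = 2*3 + 7 = 13
b(2) = 2*13 + 7 = 33
b(3) = 2*33 + 7 = 73
b(4) = 2*73 + 7 = 153
b(5) = 2*153 + 7 = 313
b(6) = 2*313 + 7 = 633
b(7) = 2*633 + 7 = 1273

1273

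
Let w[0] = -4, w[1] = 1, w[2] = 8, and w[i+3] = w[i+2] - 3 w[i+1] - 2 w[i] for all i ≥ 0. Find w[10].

-1717

w[3] = 8 - 3*1 - 2*(-4) = 13
w[4] = 13 - 3*8 - 2*1 = -13
w[5] = (-13) - 3*13 - 2*8 = -68
w[6] = (-68) - 3*(-13) - 2*13 = -55
w[7] = (-55) - 3*(-68) - 2*(-13) = 175
w[8] = 175 - 3*(-55) - 2*(-68) = 476
w[9] = 476 - 3*175 - 2*(-55) = 61
w[10] = 61 - 3*476 - 2*175 = -1717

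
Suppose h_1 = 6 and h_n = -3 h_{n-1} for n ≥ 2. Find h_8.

-13122

h_2 = -3(6) = -18
h_3 = -3(-18) = 54
h_4 = -3(54) = -162
h_5 = -3(-162) = 486
h_6 = -3(486) = -1458
h_7 = -3(-1458) = 4374
h_8 = -3(4374) = -13122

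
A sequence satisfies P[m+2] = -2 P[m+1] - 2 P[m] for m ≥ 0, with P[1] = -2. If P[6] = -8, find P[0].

1

Let P[0] = w.
P[2] = 4 - 2w
P[3] = -4 + 4w
P[4] = -4w
P[5] = 8
P[6] = -16 + 8w
So -16 + 8w = -8, giving w = 1.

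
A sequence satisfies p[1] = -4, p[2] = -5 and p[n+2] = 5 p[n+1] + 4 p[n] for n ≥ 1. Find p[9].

p[3] = 5*(-5) + 4*(-4) = -41
p[4] = 5*(-41) + 4*(-5) = -225
p[5] = 5*(-225) + 4*(-41) = -1289
p[6] = 5*(-1289) + 4*(-225) = -7345
p[7] = 5*(-7345) + 4*(-1289) = -41881
p[8] = 5*(-41881) + 4*(-7345) = -238785
p[9] = 5*(-238785) + 4*(-41881) = -1361449

-1361449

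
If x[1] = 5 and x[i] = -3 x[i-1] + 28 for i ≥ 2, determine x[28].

The fixed point is 28/(1 + 3) = 7, so x[i] - 7 = -3(x[i-1] - 7).
Hence x[i] = -2·(-3)^{i-1} + 7.
x[28] = -2·(-3)^{27} + 7 = -2·-7625597484987 + 7 = 15251194969981.

15251194969981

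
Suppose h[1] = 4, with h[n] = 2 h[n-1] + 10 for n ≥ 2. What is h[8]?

1782

h[2] = 2·4 + 10 = 18
h[3] = 2·18 + 10 = 46
h[4] = 2·46 + 10 = 102
h[5] = 2·102 + 10 = 214
h[6] = 2·214 + 10 = 438
h[7] = 2·438 + 10 = 886
h[8] = 2·886 + 10 = 1782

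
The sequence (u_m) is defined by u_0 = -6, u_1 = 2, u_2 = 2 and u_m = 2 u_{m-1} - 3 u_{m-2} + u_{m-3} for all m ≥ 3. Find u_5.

-14

u_3 = 2(2) - 3(2) + (-6) = -8
u_4 = 2(-8) - 3(2) + 2 = -20
u_5 = 2(-20) - 3(-8) + 2 = -14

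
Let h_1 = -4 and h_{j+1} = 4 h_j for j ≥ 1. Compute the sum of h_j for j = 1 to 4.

-340

h_2 = 4(-4) = -16
h_3 = 4(-16) = -64
h_4 = 4(-64) = -256
Sum = (-4) + (-16) + (-64) + (-256) = -340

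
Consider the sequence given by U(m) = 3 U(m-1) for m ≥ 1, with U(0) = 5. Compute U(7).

10935

U(1) = 3(5) = 15
U(2) = 3(15) = 45
U(3) = 3(45) = 135
U(4) = 3(135) = 405
U(5) = 3(405) = 1215
U(6) = 3(1215) = 3645
U(7) = 3(3645) = 10935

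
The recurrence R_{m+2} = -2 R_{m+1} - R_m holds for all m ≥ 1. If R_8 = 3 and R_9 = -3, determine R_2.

Rearranging, R_{m-2} = -(R_m + 2 R_{m-1}).
R_7 = -(-3 + 2·3) = -3
R_6 = -(3 + 2·(-3)) = 3
R_5 = -(-3 + 2·3) = -3
R_4 = -(3 + 2·(-3)) = 3
R_3 = -(-3 + 2·3) = -3
R_2 = -(3 + 2·(-3)) = 3

3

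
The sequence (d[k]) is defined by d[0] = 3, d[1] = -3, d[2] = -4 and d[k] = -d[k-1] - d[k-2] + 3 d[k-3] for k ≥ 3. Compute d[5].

-7

d[3] = -(-4) - (-3) + 3*3 = 16
d[4] = -16 - (-4) + 3*(-3) = -21
d[5] = -(-21) - 16 + 3*(-4) = -7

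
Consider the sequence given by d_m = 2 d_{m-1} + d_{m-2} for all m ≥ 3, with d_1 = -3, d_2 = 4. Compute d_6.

80

d_3 = 2(4) + (-3) = 5
d_4 = 2(5) + 4 = 14
d_5 = 2(14) + 5 = 33
d_6 = 2(33) + 14 = 80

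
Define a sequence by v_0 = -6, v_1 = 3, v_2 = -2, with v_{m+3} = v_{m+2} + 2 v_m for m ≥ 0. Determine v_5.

v_3 = (-2) + 2·(-6) = -14
v_4 = (-14) + 2·3 = -8
v_5 = (-8) + 2·(-2) = -12

-12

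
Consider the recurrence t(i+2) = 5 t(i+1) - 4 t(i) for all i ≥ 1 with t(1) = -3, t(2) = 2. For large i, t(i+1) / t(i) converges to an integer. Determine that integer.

The characteristic equation is r^2 - 5r + 4 = 0, which factors as (r - 4)(r - 1) = 0.
So the roots are 4 and 1. Since |4| > |1| and the coefficient of 4^i is non-zero, the ratio tends to 4.

4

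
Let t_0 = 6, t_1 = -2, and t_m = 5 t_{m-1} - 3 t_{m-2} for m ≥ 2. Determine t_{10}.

t_2 = 5(-2) - 3(6) = -28
t_3 = 5(-28) - 3(-2) = -134
t_4 = 5(-134) - 3(-28) = -586
t_5 = 5(-586) - 3(-134) = -2528
t_6 = 5(-2528) - 3(-586) = -10882
t_7 = 5(-10882) - 3(-2528) = -46826
t_8 = 5(-46826) - 3(-10882) = -201484
t_9 = 5(-201484) - 3(-46826) = -866942
t_{10} = 5(-866942) - 3(-201484) = -3730258

-3730258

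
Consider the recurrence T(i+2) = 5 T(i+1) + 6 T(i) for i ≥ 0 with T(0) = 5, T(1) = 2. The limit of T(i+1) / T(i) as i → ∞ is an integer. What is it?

6

The characteristic equation is r^2 - 5r - 6 = 0, which factors as (r - 6)(r + 1) = 0.
So the roots are 6 and -1. Since |6| > |-1| and the coefficient of 6^i is non-zero, the ratio tends to 6.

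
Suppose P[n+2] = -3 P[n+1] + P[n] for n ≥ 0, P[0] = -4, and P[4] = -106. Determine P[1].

Let P[1] = x.
P[2] = -4 - 3x
P[3] = 12 + 10x
P[4] = -40 - 33x
So -40 - 33x = -106, giving x = 2.

2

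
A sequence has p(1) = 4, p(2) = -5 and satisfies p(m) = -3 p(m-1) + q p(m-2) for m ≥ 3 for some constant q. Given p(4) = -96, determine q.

3

p(3) = 15 + 4q
p(4) = -45 - 17q
So -45 - 17q = -96, giving q = 3.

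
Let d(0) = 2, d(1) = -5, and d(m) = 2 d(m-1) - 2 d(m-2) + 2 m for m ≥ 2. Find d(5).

58

d(2) = 2*(-5) - 2*2 + 4 = -10
d(3) = 2*(-10) - 2*(-5) + 6 = -4
d(4) = 2*(-4) - 2*(-10) + 8 = 20
d(5) = 2*20 - 2*(-4) + 10 = 58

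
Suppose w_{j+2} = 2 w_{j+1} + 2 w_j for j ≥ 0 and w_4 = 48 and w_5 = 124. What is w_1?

-3

Rearranging, w_{j-2} = (w_j - 2 w_{j-1}) / 2.
w_3 = (124 - 2(48)) / 2 = 28/2 = 14
w_2 = (48 - 2(14)) / 2 = 20/2 = 10
w_1 = (14 - 2(10)) / 2 = -6/2 = -3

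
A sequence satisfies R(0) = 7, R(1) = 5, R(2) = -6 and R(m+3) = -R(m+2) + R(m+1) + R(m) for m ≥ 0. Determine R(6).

-32

R(3) = -(-6) + 5 + 7 = 18
R(4) = -18 + (-6) + 5 = -19
R(5) = -(-19) + 18 + (-6) = 31
R(6) = -31 + (-19) + 18 = -32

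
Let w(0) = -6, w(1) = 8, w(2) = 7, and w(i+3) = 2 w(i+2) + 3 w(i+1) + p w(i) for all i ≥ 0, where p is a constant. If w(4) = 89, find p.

w(3) = 38 - 6p
w(4) = 97 - 4p
So 97 - 4p = 89, giving p = 2.

2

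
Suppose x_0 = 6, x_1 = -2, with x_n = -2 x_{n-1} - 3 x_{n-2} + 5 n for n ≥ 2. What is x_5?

-10

x_2 = -2*(-2) - 3*6 + 10 = -4
x_3 = -2*(-4) - 3*(-2) + 15 = 29
x_4 = -2*29 - 3*(-4) + 20 = -26
x_5 = -2*(-26) - 3*29 + 25 = -10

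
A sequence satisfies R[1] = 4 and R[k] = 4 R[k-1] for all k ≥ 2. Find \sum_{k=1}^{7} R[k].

R[2] = 4·4 = 16
R[3] = 4·16 = 64
R[4] = 4·64 = 256
R[5] = 4·256 = 1024
R[6] = 4·1024 = 4096
R[7] = 4·4096 = 16384
Sum = 4 + 16 + 64 + 256 + 1024 + 4096 + 16384 = 21844

21844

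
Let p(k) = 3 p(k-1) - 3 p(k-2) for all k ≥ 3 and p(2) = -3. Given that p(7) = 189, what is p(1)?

Let p(1) = z.
p(3) = -9 - 3z
p(4) = -18 - 9z
p(5) = -27 - 18z
p(6) = -27 - 27z
p(7) = -27z
So -27z = 189, giving z = -7.

-7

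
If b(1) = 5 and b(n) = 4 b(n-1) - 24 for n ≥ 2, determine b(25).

-844424930131960

The fixed point is -24/(1 - 4) = 8, so b(n) - 8 = 4(b(n-1) - 8).
Hence b(n) = -3·4^{n-1} + 8.
b(25) = -3·4^{24} + 8 = -3·281474976710656 + 8 = -844424930131960.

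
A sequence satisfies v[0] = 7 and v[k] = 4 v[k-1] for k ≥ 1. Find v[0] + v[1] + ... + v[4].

v[1] = 4·7 = 28
v[2] = 4·28 = 112
v[3] = 4·112 = 448
v[4] = 4·448 = 1792
Sum = 7 + 28 + 112 + 448 + 1792 = 2387

2387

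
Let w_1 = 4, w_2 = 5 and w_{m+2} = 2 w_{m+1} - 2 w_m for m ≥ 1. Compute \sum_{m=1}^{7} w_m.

-39

w_3 = 2·5 - 2·4 = 2
w_4 = 2·2 - 2·5 = -6
w_5 = 2·(-6) - 2·2 = -16
w_6 = 2·(-16) - 2·(-6) = -20
w_7 = 2·(-20) - 2·(-16) = -8
Sum = 4 + 5 + 2 + (-6) + (-16) + (-20) + (-8) = -39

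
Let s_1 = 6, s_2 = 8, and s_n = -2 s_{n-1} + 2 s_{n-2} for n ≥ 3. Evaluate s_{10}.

s_3 = -2·8 + 2·6 = -4
s_4 = -2·(-4) + 2·8 = 24
s_5 = -2·24 + 2·(-4) = -56
s_6 = -2·(-56) + 2·24 = 160
s_7 = -2·160 + 2·(-56) = -432
s_8 = -2·(-432) + 2·160 = 1184
s_9 = -2·1184 + 2·(-432) = -3232
s_{10} = -2·(-3232) + 2·1184 = 8832

8832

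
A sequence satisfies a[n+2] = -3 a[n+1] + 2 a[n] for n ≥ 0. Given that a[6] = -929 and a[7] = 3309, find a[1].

Rearranging, a[n-2] = (a[n] + 3 a[n-1]) / 2.
a[5] = (3309 + 3·(-929)) / 2 = 522/2 = 261
a[4] = (-929 + 3·261) / 2 = -146/2 = -73
a[3] = (261 + 3·(-73)) / 2 = 42/2 = 21
a[2] = (-73 + 3·21) / 2 = -10/2 = -5
a[1] = (21 + 3·(-5)) / 2 = 6/2 = 3

3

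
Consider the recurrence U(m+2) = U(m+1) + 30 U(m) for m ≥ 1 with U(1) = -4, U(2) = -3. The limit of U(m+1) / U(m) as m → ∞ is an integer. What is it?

The characteristic equation is r^2 - r - 30 = 0, which factors as (r - 6)(r + 5) = 0.
So the roots are 6 and -5. Since |6| > |-5| and the coefficient of 6^m is non-zero, the ratio tends to 6.

6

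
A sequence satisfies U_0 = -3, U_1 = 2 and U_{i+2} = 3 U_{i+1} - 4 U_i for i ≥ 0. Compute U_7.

U_2 = 3·2 - 4·(-3) = 18
U_3 = 3·18 - 4·2 = 46
U_4 = 3·46 - 4·18 = 66
U_5 = 3·66 - 4·46 = 14
U_6 = 3·14 - 4·66 = -222
U_7 = 3·(-222) - 4·14 = -722

-722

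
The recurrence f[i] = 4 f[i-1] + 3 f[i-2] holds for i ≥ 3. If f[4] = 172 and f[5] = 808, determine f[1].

Rearranging, f[i-2] = (f[i] - 4 f[i-1]) / 3.
f[3] = (808 - 4·172) / 3 = 120/3 = 40
f[2] = (172 - 4·40) / 3 = 12/3 = 4
f[1] = (40 - 4·4) / 3 = 24/3 = 8

8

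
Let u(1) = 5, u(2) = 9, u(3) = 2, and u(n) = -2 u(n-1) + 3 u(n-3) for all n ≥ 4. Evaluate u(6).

u(4) = -2(2) + 3(5) = 11
u(5) = -2(11) + 3(9) = 5
u(6) = -2(5) + 3(2) = -4

-4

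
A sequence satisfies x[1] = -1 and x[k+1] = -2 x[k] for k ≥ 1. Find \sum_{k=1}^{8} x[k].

x[2] = -2(-1) = 2
x[3] = -2(2) = -4
x[4] = -2(-4) = 8
x[5] = -2(8) = -16
x[6] = -2(-16) = 32
x[7] = -2(32) = -64
x[8] = -2(-64) = 128
Sum = (-1) + 2 + (-4) + 8 + (-16) + 32 + (-64) + 128 = 85

85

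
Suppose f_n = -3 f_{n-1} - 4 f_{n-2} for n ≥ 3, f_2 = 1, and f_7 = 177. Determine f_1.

3

Let f_1 = x.
f_3 = -3 - 4x
f_4 = 5 + 12x
f_5 = -3 - 20x
f_6 = -11 + 12x
f_7 = 45 + 44x
So 45 + 44x = 177, giving x = 3.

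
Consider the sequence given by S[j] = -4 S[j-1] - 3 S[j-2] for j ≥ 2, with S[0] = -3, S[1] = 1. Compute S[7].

S[2] = -4(1) - 3(-3) = 5
S[3] = -4(5) - 3(1) = -23
S[4] = -4(-23) - 3(5) = 77
S[5] = -4(77) - 3(-23) = -239
S[6] = -4(-239) - 3(77) = 725
S[7] = -4(725) - 3(-239) = -2183

-2183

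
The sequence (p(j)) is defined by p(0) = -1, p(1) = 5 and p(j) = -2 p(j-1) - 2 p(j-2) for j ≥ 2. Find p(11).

p(2) = -2*5 - 2*(-1) = -8
p(3) = -2*(-8) - 2*5 = 6
p(4) = -2*6 - 2*(-8) = 4
p(5) = -2*4 - 2*6 = -20
p(6) = -2*(-20) - 2*4 = 32
p(7) = -2*32 - 2*(-20) = -24
p(8) = -2*(-24) - 2*32 = -16
p(9) = -2*(-16) - 2*(-24) = 80
p(10) = -2*80 - 2*(-16) = -128
p(11) = -2*(-128) - 2*80 = 96

96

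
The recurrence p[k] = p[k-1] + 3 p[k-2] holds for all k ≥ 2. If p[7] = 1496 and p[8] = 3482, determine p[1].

Rearranging, p[k-2] = (p[k] - p[k-1]) / 3.
p[6] = (3482 - 1496) / 3 = 1986/3 = 662
p[5] = (1496 - 662) / 3 = 834/3 = 278
p[4] = (662 - 278) / 3 = 384/3 = 128
p[3] = (278 - 128) / 3 = 150/3 = 50
p[2] = (128 - 50) / 3 = 78/3 = 26
p[1] = (50 - 26) / 3 = 24/3 = 8

8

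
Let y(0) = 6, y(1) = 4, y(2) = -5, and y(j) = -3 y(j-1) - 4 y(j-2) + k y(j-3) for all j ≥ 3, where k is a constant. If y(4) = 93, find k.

y(3) = -1 + 6k
y(4) = 23 - 14k
So 23 - 14k = 93, giving k = -5.

-5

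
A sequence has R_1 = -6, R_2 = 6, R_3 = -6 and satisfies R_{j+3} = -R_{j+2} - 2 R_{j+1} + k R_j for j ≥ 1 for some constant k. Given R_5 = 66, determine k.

R_4 = -6 - 6k
R_5 = 18 + 12k
So 18 + 12k = 66, giving k = 4.

4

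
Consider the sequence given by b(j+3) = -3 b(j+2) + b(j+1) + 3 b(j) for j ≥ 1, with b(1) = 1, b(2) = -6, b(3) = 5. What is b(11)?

29525

b(4) = -3(5) + (-6) + 3(1) = -18
b(5) = -3(-18) + 5 + 3(-6) = 41
b(6) = -3(41) + (-18) + 3(5) = -126
b(7) = -3(-126) + 41 + 3(-18) = 365
b(8) = -3(365) + (-126) + 3(41) = -1098
b(9) = -3(-1098) + 365 + 3(-126) = 3281
b(10) = -3(3281) + (-1098) + 3(365) = -9846
b(11) = -3(-9846) + 3281 + 3(-1098) = 29525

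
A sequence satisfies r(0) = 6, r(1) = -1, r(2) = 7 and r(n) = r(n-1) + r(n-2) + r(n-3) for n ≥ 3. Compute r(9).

r(3) = 7 + (-1) + 6 = 12
r(4) = 12 + 7 + (-1) = 18
r(5) = 18 + 12 + 7 = 37
r(6) = 37 + 18 + 12 = 67
r(7) = 67 + 37 + 18 = 122
r(8) = 122 + 67 + 37 = 226
r(9) = 226 + 122 + 67 = 415

415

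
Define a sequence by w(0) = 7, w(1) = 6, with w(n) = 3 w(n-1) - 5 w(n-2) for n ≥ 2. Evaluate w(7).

2094

w(2) = 3*6 - 5*7 = -17
w(3) = 3*(-17) - 5*6 = -81
w(4) = 3*(-81) - 5*(-17) = -158
w(5) = 3*(-158) - 5*(-81) = -69
w(6) = 3*(-69) - 5*(-158) = 583
w(7) = 3*583 - 5*(-69) = 2094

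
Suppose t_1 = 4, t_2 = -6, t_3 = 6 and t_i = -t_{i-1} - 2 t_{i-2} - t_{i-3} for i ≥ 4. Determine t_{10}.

t_4 = -6 - 2·(-6) - 4 = 2
t_5 = -2 - 2·6 - (-6) = -8
t_6 = -(-8) - 2·2 - 6 = -2
t_7 = -(-2) - 2·(-8) - 2 = 16
t_8 = -16 - 2·(-2) - (-8) = -4
t_9 = -(-4) - 2·16 - (-2) = -26
t_{10} = -(-26) - 2·(-4) - 16 = 18

18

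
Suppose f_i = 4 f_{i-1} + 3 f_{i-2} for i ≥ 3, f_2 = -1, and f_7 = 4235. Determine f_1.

5

Let f_1 = x.
f_3 = -4 + 3x
f_4 = -19 + 12x
f_5 = -88 + 57x
f_6 = -409 + 264x
f_7 = -1900 + 1227x
So -1900 + 1227x = 4235, giving x = 5.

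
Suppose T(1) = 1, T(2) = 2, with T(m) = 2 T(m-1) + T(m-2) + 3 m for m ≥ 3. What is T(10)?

10106

T(3) = 2*2 + 1 + 9 = 14
T(4) = 2*14 + 2 + 12 = 42
T(5) = 2*42 + 14 + 15 = 113
T(6) = 2*113 + 42 + 18 = 286
T(7) = 2*286 + 113 + 21 = 706
T(8) = 2*706 + 286 + 24 = 1722
T(9) = 2*1722 + 706 + 27 = 4177
T(10) = 2*4177 + 1722 + 30 = 10106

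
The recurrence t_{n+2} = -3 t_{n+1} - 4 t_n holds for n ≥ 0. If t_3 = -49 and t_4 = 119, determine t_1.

7

Rearranging, t_{n-2} = (t_n + 3 t_{n-1}) / -4.
t_2 = (119 + 3·(-49)) / -4 = -28/-4 = 7
t_1 = (-49 + 3·7) / -4 = -28/-4 = 7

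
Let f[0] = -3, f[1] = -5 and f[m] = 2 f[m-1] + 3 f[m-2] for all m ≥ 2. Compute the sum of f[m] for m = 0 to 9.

f[2] = 2*(-5) + 3*(-3) = -19
f[3] = 2*(-19) + 3*(-5) = -53
f[4] = 2*(-53) + 3*(-19) = -163
f[5] = 2*(-163) + 3*(-53) = -485
f[6] = 2*(-485) + 3*(-163) = -1459
f[7] = 2*(-1459) + 3*(-485) = -4373
f[8] = 2*(-4373) + 3*(-1459) = -13123
f[9] = 2*(-13123) + 3*(-4373) = -39365
Sum = (-3) + (-5) + (-19) + (-53) + (-163) + (-485) + (-1459) + (-4373) + (-13123) + (-39365) = -59048

-59048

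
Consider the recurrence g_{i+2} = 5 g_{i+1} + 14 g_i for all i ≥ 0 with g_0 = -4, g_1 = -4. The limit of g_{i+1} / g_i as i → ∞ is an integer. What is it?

7

The characteristic equation is r^2 - 5r - 14 = 0, which factors as (r - 7)(r + 2) = 0.
So the roots are 7 and -2. Since |7| > |-2| and the coefficient of 7^i is non-zero, the ratio tends to 7.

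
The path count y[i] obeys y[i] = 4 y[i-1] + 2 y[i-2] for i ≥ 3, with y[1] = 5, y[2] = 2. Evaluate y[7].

y[3] = 4*2 + 2*5 = 18
y[4] = 4*18 + 2*2 = 76
y[5] = 4*76 + 2*18 = 340
y[6] = 4*340 + 2*76 = 1512
y[7] = 4*1512 + 2*340 = 6728

6728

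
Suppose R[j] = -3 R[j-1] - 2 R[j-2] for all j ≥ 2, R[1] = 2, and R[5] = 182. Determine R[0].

4

Let R[0] = z.
R[2] = -6 - 2z
R[3] = 14 + 6z
R[4] = -30 - 14z
R[5] = 62 + 30z
So 62 + 30z = 182, giving z = 4.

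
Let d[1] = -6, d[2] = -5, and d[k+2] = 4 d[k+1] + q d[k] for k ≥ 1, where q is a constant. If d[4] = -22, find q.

d[3] = -20 - 6q
d[4] = -80 - 29q
So -80 - 29q = -22, giving q = -2.

-2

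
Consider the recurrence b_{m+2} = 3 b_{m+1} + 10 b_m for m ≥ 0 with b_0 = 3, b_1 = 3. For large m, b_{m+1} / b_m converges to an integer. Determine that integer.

5

The characteristic equation is r^2 - 3r - 10 = 0, which factors as (r - 5)(r + 2) = 0.
So the roots are 5 and -2. Since |5| > |-2| and the coefficient of 5^m is non-zero, the ratio tends to 5.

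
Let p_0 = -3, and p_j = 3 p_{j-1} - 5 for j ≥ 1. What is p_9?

p_1 = 3·(-3) - 5 = -14
p_2 = 3·(-14) - 5 = -47
p_3 = 3·(-47) - 5 = -146
p_4 = 3·(-146) - 5 = -443
p_5 = 3·(-443) - 5 = -1334
p_6 = 3·(-1334) - 5 = -4007
p_7 = 3·(-4007) - 5 = -12026
p_8 = 3·(-12026) - 5 = -36083
p_9 = 3·(-36083) - 5 = -108254

-108254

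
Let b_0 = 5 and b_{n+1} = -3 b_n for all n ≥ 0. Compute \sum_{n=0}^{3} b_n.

b_1 = -3(5) = -15
b_2 = -3(-15) = 45
b_3 = -3(45) = -135
Sum = 5 + (-15) + 45 + (-135) = -100

-100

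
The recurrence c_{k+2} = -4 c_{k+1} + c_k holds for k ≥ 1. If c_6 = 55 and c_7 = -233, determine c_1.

Rearranging, c_{k-2} = c_k + 4 c_{k-1}.
c_5 = -233 + 4*55 = -13
c_4 = 55 + 4*(-13) = 3
c_3 = -13 + 4*3 = -1
c_2 = 3 + 4*(-1) = -1
c_1 = -1 + 4*(-1) = -5

-5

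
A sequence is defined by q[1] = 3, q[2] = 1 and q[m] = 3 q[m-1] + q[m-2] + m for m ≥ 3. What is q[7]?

q[3] = 3·1 + 3 + 3 = 9
q[4] = 3·9 + 1 + 4 = 32
q[5] = 3·32 + 9 + 5 = 110
q[6] = 3·110 + 32 + 6 = 368
q[7] = 3·368 + 110 + 7 = 1221

1221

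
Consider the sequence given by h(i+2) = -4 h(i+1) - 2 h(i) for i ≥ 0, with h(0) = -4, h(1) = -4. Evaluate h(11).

h(2) = -4(-4) - 2(-4) = 24
h(3) = -4(24) - 2(-4) = -88
h(4) = -4(-88) - 2(24) = 304
h(5) = -4(304) - 2(-88) = -1040
h(6) = -4(-1040) - 2(304) = 3552
h(7) = -4(3552) - 2(-1040) = -12128
h(8) = -4(-12128) - 2(3552) = 41408
h(9) = -4(41408) - 2(-12128) = -141376
h(10) = -4(-141376) - 2(41408) = 482688
h(11) = -4(482688) - 2(-141376) = -1648000

-1648000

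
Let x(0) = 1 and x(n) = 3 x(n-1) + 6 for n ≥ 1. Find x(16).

172186881

The fixed point is 6/(1 - 3) = -3, so x(n) + 3 = 3(x(n-1) + 3).
Hence x(n) = 4·3^n - 3.
x(16) = 4·3^{16} - 3 = 4·43046721 - 3 = 172186881.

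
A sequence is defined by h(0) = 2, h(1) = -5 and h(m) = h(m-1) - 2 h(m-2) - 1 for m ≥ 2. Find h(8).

-22

h(2) = (-5) - 2(2) - 1 = -10
h(3) = (-10) - 2(-5) - 1 = -1
h(4) = (-1) - 2(-10) - 1 = 18
h(5) = 18 - 2(-1) - 1 = 19
h(6) = 19 - 2(18) - 1 = -18
h(7) = (-18) - 2(19) - 1 = -57
h(8) = (-57) - 2(-18) - 1 = -22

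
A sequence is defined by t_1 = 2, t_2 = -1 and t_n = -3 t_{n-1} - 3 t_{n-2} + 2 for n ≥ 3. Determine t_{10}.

t_3 = -3*(-1) - 3*2 + 2 = -1
t_4 = -3*(-1) - 3*(-1) + 2 = 8
t_5 = -3*8 - 3*(-1) + 2 = -19
t_6 = -3*(-19) - 3*8 + 2 = 35
t_7 = -3*35 - 3*(-19) + 2 = -46
t_8 = -3*(-46) - 3*35 + 2 = 35
t_9 = -3*35 - 3*(-46) + 2 = 35
t_{10} = -3*35 - 3*35 + 2 = -208

-208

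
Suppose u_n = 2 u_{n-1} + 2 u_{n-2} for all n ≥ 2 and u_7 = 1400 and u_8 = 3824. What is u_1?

Rearranging, u_{n-2} = (u_n - 2 u_{n-1}) / 2.
u_6 = (3824 - 2*1400) / 2 = 1024/2 = 512
u_5 = (1400 - 2*512) / 2 = 376/2 = 188
u_4 = (512 - 2*188) / 2 = 136/2 = 68
u_3 = (188 - 2*68) / 2 = 52/2 = 26
u_2 = (68 - 2*26) / 2 = 16/2 = 8
u_1 = (26 - 2*8) / 2 = 10/2 = 5

5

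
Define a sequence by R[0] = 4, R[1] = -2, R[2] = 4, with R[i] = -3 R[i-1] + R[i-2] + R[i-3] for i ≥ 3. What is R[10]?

R[3] = -3·4 + (-2) + 4 = -10
R[4] = -3·(-10) + 4 + (-2) = 32
R[5] = -3·32 + (-10) + 4 = -102
R[6] = -3·(-102) + 32 + (-10) = 328
R[7] = -3·328 + (-102) + 32 = -1054
R[8] = -3·(-1054) + 328 + (-102) = 3388
R[9] = -3·3388 + (-1054) + 328 = -10890
R[10] = -3·(-10890) + 3388 + (-1054) = 35004

35004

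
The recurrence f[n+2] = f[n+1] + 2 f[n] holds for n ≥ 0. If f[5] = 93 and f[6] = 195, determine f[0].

6

Rearranging, f[n-2] = (f[n] - f[n-1]) / 2.
f[4] = (195 - 93) / 2 = 102/2 = 51
f[3] = (93 - 51) / 2 = 42/2 = 21
f[2] = (51 - 21) / 2 = 30/2 = 15
f[1] = (21 - 15) / 2 = 6/2 = 3
f[0] = (15 - 3) / 2 = 12/2 = 6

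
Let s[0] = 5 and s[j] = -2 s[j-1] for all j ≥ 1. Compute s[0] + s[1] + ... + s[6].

s[1] = -2*5 = -10
s[2] = -2*(-10) = 20
s[3] = -2*20 = -40
s[4] = -2*(-40) = 80
s[5] = -2*80 = -160
s[6] = -2*(-160) = 320
Sum = 5 + (-10) + 20 + (-40) + 80 + (-160) + 320 = 215

215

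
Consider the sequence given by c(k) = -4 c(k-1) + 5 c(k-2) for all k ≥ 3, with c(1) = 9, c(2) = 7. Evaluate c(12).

-16276033

c(3) = -4(7) + 5(9) = 17
c(4) = -4(17) + 5(7) = -33
c(5) = -4(-33) + 5(17) = 217
c(6) = -4(217) + 5(-33) = -1033
c(7) = -4(-1033) + 5(217) = 5217
c(8) = -4(5217) + 5(-1033) = -26033
c(9) = -4(-26033) + 5(5217) = 130217
c(10) = -4(130217) + 5(-26033) = -651033
c(11) = -4(-651033) + 5(130217) = 3255217
c(12) = -4(3255217) + 5(-651033) = -16276033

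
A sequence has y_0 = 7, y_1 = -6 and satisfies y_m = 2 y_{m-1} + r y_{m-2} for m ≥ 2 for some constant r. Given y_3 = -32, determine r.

y_2 = -12 + 7r
y_3 = -24 + 8r
So -24 + 8r = -32, giving r = -1.

-1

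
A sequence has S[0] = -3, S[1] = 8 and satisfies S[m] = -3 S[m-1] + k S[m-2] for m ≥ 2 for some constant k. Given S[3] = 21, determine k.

S[2] = -24 - 3k
S[3] = 72 + 17k
So 72 + 17k = 21, giving k = -3.

-3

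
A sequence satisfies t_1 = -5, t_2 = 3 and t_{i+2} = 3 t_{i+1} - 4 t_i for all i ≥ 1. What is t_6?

27

t_3 = 3(3) - 4(-5) = 29
t_4 = 3(29) - 4(3) = 75
t_5 = 3(75) - 4(29) = 109
t_6 = 3(109) - 4(75) = 27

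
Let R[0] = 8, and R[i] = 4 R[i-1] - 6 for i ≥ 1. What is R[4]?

R[1] = 4·8 - 6 = 26
R[2] = 4·26 - 6 = 98
R[3] = 4·98 - 6 = 386
R[4] = 4·386 - 6 = 1538

1538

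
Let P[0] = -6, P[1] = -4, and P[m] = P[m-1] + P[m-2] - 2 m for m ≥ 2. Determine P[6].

-138

P[2] = (-4) + (-6) - 4 = -14
P[3] = (-14) + (-4) - 6 = -24
P[4] = (-24) + (-14) - 8 = -46
P[5] = (-46) + (-24) - 10 = -80
P[6] = (-80) + (-46) - 12 = -138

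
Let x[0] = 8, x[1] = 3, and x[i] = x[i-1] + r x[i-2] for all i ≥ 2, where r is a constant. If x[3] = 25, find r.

2

x[2] = 3 + 8r
x[3] = 3 + 11r
So 3 + 11r = 25, giving r = 2.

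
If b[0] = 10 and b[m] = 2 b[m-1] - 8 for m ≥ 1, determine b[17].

262152

The fixed point is -8/(1 - 2) = 8, so b[m] - 8 = 2(b[m-1] - 8).
Hence b[m] = 2·2^m + 8.
b[17] = 2·2^{17} + 8 = 2·131072 + 8 = 262152.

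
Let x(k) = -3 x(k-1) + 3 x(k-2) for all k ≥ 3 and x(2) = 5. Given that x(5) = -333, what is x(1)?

Let x(1) = z.
x(3) = -15 + 3z
x(4) = 60 - 9z
x(5) = -225 + 36z
So -225 + 36z = -333, giving z = -3.

-3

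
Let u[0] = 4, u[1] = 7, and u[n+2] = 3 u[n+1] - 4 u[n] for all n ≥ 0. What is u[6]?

-139

u[2] = 3*7 - 4*4 = 5
u[3] = 3*5 - 4*7 = -13
u[4] = 3*(-13) - 4*5 = -59
u[5] = 3*(-59) - 4*(-13) = -125
u[6] = 3*(-125) - 4*(-59) = -139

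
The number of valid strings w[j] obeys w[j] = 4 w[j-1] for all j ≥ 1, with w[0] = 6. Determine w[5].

w[1] = 4(6) = 24
w[2] = 4(24) = 96
w[3] = 4(96) = 384
w[4] = 4(384) = 1536
w[5] = 4(1536) = 6144

6144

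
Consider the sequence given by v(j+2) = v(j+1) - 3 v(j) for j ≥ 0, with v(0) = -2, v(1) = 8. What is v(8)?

-202

v(2) = 8 - 3(-2) = 14
v(3) = 14 - 3(8) = -10
v(4) = (-10) - 3(14) = -52
v(5) = (-52) - 3(-10) = -22
v(6) = (-22) - 3(-52) = 134
v(7) = 134 - 3(-22) = 200
v(8) = 200 - 3(134) = -202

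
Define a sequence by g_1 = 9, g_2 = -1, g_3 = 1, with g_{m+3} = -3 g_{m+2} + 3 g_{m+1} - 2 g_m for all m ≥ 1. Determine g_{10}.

-70776

g_4 = -3*1 + 3*(-1) - 2*9 = -24
g_5 = -3*(-24) + 3*1 - 2*(-1) = 77
g_6 = -3*77 + 3*(-24) - 2*1 = -305
g_7 = -3*(-305) + 3*77 - 2*(-24) = 1194
g_8 = -3*1194 + 3*(-305) - 2*77 = -4651
g_9 = -3*(-4651) + 3*1194 - 2*(-305) = 18145
g_{10} = -3*18145 + 3*(-4651) - 2*1194 = -70776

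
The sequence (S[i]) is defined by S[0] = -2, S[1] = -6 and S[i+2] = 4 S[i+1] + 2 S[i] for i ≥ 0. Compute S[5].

-2456

S[2] = 4*(-6) + 2*(-2) = -28
S[3] = 4*(-28) + 2*(-6) = -124
S[4] = 4*(-124) + 2*(-28) = -552
S[5] = 4*(-552) + 2*(-124) = -2456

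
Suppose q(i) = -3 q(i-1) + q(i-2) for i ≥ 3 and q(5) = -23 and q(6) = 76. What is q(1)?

1

Rearranging, q(i-2) = q(i) + 3 q(i-1).
q(4) = 76 + 3*(-23) = 7
q(3) = -23 + 3*7 = -2
q(2) = 7 + 3*(-2) = 1
q(1) = -2 + 3*1 = 1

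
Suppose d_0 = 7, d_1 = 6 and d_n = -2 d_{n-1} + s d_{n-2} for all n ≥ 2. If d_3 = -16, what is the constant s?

d_2 = -12 + 7s
d_3 = 24 - 8s
So 24 - 8s = -16, giving s = 5.

5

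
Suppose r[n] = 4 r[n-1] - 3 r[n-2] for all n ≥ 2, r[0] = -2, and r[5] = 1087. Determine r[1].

Let r[1] = v.
r[2] = 6 + 4v
r[3] = 24 + 13v
r[4] = 78 + 40v
r[5] = 240 + 121v
So 240 + 121v = 1087, giving v = 7.

7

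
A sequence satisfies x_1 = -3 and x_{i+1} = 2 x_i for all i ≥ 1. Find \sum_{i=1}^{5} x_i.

-93

x_2 = 2·(-3) = -6
x_3 = 2·(-6) = -12
x_4 = 2·(-12) = -24
x_5 = 2·(-24) = -48
Sum = (-3) + (-6) + (-12) + (-24) + (-48) = -93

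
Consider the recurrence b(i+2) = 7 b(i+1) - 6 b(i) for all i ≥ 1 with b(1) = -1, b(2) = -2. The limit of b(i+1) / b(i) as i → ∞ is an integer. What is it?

The characteristic equation is r^2 - 7r + 6 = 0, which factors as (r - 6)(r - 1) = 0.
So the roots are 6 and 1. Since |6| > |1| and the coefficient of 6^i is non-zero, the ratio tends to 6.

6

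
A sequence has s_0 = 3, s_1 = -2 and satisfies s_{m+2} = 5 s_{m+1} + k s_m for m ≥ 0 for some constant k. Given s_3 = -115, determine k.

s_2 = -10 + 3k
s_3 = -50 + 13k
So -50 + 13k = -115, giving k = -5.

-5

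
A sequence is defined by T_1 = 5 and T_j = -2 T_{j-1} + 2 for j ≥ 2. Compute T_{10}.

T_2 = -2(5) + 2 = -8
T_3 = -2(-8) + 2 = 18
T_4 = -2(18) + 2 = -34
T_5 = -2(-34) + 2 = 70
T_6 = -2(70) + 2 = -138
T_7 = -2(-138) + 2 = 278
T_8 = -2(278) + 2 = -554
T_9 = -2(-554) + 2 = 1110
T_{10} = -2(1110) + 2 = -2218

-2218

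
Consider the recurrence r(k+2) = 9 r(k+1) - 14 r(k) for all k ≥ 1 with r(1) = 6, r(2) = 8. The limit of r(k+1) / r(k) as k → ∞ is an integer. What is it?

The characteristic equation is r^2 - 9r + 14 = 0, which factors as (r - 7)(r - 2) = 0.
So the roots are 7 and 2. Since |7| > |2| and the coefficient of 7^k is non-zero, the ratio tends to 7.

7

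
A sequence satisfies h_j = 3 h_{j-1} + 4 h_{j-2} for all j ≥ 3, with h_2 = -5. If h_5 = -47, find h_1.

4

Let h_1 = v.
h_3 = -15 + 4v
h_4 = -65 + 12v
h_5 = -255 + 52v
So -255 + 52v = -47, giving v = 4.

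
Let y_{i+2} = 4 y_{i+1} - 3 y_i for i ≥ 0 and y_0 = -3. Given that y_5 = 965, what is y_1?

Let y_1 = w.
y_2 = 9 + 4w
y_3 = 36 + 13w
y_4 = 117 + 40w
y_5 = 360 + 121w
So 360 + 121w = 965, giving w = 5.

5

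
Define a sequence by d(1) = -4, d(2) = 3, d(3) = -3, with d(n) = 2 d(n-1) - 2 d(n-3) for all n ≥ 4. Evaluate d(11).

8

d(4) = 2*(-3) - 2*(-4) = 2
d(5) = 2*2 - 2*3 = -2
d(6) = 2*(-2) - 2*(-3) = 2
d(7) = 2*2 - 2*2 = 0
d(8) = 2*0 - 2*(-2) = 4
d(9) = 2*4 - 2*2 = 4
d(10) = 2*4 - 2*0 = 8
d(11) = 2*8 - 2*4 = 8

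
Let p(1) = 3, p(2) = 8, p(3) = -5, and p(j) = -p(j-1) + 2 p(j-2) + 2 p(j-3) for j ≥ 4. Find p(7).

-53

p(4) = -(-5) + 2*8 + 2*3 = 27
p(5) = -27 + 2*(-5) + 2*8 = -21
p(6) = -(-21) + 2*27 + 2*(-5) = 65
p(7) = -65 + 2*(-21) + 2*27 = -53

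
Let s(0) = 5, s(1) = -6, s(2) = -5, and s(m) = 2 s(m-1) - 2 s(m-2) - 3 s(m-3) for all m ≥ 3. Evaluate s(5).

45

s(3) = 2*(-5) - 2*(-6) - 3*5 = -13
s(4) = 2*(-13) - 2*(-5) - 3*(-6) = 2
s(5) = 2*2 - 2*(-13) - 3*(-5) = 45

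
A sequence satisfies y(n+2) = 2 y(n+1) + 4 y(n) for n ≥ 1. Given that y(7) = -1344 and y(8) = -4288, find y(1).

-5

Rearranging, y(n-2) = (y(n) - 2 y(n-1)) / 4.
y(6) = (-4288 - 2(-1344)) / 4 = -1600/4 = -400
y(5) = (-1344 - 2(-400)) / 4 = -544/4 = -136
y(4) = (-400 - 2(-136)) / 4 = -128/4 = -32
y(3) = (-136 - 2(-32)) / 4 = -72/4 = -18
y(2) = (-32 - 2(-18)) / 4 = 4/4 = 1
y(1) = (-18 - 2(1)) / 4 = -20/4 = -5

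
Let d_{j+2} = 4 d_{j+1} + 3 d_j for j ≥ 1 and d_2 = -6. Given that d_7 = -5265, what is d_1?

5

Let d_1 = z.
d_3 = -24 + 3z
d_4 = -114 + 12z
d_5 = -528 + 57z
d_6 = -2454 + 264z
d_7 = -11400 + 1227z
So -11400 + 1227z = -5265, giving z = 5.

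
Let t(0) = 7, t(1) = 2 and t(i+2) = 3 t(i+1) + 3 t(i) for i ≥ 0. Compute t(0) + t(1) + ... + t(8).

95388

t(2) = 3·2 + 3·7 = 27
t(3) = 3·27 + 3·2 = 87
t(4) = 3·87 + 3·27 = 342
t(5) = 3·342 + 3·87 = 1287
t(6) = 3·1287 + 3·342 = 4887
t(7) = 3·4887 + 3·1287 = 18522
t(8) = 3·18522 + 3·4887 = 70227
Sum = 7 + 2 + 27 + 87 + 342 + 1287 + 4887 + 18522 + 70227 = 95388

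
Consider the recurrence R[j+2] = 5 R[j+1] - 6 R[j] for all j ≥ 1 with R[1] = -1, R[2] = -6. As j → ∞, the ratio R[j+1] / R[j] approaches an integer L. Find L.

3

The characteristic equation is r^2 - 5r + 6 = 0, which factors as (r - 3)(r - 2) = 0.
So the roots are 3 and 2. Since |3| > |2| and the coefficient of 3^j is non-zero, the ratio tends to 3.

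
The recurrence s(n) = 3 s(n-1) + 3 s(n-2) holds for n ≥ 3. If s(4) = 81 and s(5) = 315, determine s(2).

3

Rearranging, s(n-2) = (s(n) - 3 s(n-1)) / 3.
s(3) = (315 - 3(81)) / 3 = 72/3 = 24
s(2) = (81 - 3(24)) / 3 = 9/3 = 3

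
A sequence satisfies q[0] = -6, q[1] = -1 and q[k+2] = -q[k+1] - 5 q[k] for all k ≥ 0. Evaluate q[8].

-249

q[2] = -(-1) - 5*(-6) = 31
q[3] = -31 - 5*(-1) = -26
q[4] = -(-26) - 5*31 = -129
q[5] = -(-129) - 5*(-26) = 259
q[6] = -259 - 5*(-129) = 386
q[7] = -386 - 5*259 = -1681
q[8] = -(-1681) - 5*386 = -249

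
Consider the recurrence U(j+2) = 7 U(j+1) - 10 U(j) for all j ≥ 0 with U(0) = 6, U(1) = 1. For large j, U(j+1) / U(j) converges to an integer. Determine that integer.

5

The characteristic equation is r^2 - 7r + 10 = 0, which factors as (r - 5)(r - 2) = 0.
So the roots are 5 and 2. Since |5| > |2| and the coefficient of 5^j is non-zero, the ratio tends to 5.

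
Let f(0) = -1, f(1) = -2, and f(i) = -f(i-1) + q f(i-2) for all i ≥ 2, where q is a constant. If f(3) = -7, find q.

5

f(2) = 2 - q
f(3) = -2 - q
So -2 - q = -7, giving q = 5.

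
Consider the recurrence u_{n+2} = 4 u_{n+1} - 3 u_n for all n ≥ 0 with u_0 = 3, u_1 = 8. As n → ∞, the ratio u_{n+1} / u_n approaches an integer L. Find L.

The characteristic equation is r^2 - 4r + 3 = 0, which factors as (r - 3)(r - 1) = 0.
So the roots are 3 and 1. Since |3| > |1| and the coefficient of 3^n is non-zero, the ratio tends to 3.

3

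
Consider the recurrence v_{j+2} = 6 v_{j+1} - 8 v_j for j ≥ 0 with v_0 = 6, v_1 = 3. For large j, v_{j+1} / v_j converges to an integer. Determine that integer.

4

The characteristic equation is r^2 - 6r + 8 = 0, which factors as (r - 4)(r - 2) = 0.
So the roots are 4 and 2. Since |4| > |2| and the coefficient of 4^j is non-zero, the ratio tends to 4.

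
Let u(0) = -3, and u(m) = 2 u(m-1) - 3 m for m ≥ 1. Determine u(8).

-2274

u(1) = 2*(-3) - 3 = -9
u(2) = 2*(-9) - 6 = -24
u(3) = 2*(-24) - 9 = -57
u(4) = 2*(-57) - 12 = -126
u(5) = 2*(-126) - 15 = -267
u(6) = 2*(-267) - 18 = -552
u(7) = 2*(-552) - 21 = -1125
u(8) = 2*(-1125) - 24 = -2274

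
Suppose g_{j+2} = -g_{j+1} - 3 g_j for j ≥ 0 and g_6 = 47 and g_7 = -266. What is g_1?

Rearranging, g_{j-2} = (g_j + g_{j-1}) / -3.
g_5 = (-266 + 47) / -3 = -219/-3 = 73
g_4 = (47 + 73) / -3 = 120/-3 = -40
g_3 = (73 + (-40)) / -3 = 33/-3 = -11
g_2 = (-40 + (-11)) / -3 = -51/-3 = 17
g_1 = (-11 + 17) / -3 = 6/-3 = -2

-2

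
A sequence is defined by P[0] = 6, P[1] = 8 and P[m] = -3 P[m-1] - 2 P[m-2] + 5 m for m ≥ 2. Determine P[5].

P[2] = -3*8 - 2*6 + 10 = -26
P[3] = -3*(-26) - 2*8 + 15 = 77
P[4] = -3*77 - 2*(-26) + 20 = -159
P[5] = -3*(-159) - 2*77 + 25 = 348

348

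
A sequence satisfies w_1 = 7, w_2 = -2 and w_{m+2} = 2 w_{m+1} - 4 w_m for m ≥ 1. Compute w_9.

-2048

w_3 = 2*(-2) - 4*7 = -32
w_4 = 2*(-32) - 4*(-2) = -56
w_5 = 2*(-56) - 4*(-32) = 16
w_6 = 2*16 - 4*(-56) = 256
w_7 = 2*256 - 4*16 = 448
w_8 = 2*448 - 4*256 = -128
w_9 = 2*(-128) - 4*448 = -2048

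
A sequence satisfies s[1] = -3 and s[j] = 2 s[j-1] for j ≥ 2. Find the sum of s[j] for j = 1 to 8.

-765

s[2] = 2*(-3) = -6
s[3] = 2*(-6) = -12
s[4] = 2*(-12) = -24
s[5] = 2*(-24) = -48
s[6] = 2*(-48) = -96
s[7] = 2*(-96) = -192
s[8] = 2*(-192) = -384
Sum = (-3) + (-6) + (-12) + (-24) + (-48) + (-96) + (-192) + (-384) = -765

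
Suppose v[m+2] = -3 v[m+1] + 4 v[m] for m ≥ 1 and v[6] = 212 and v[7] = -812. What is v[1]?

Rearranging, v[m-2] = (v[m] + 3 v[m-1]) / 4.
v[5] = (-812 + 3·212) / 4 = -176/4 = -44
v[4] = (212 + 3·(-44)) / 4 = 80/4 = 20
v[3] = (-44 + 3·20) / 4 = 16/4 = 4
v[2] = (20 + 3·4) / 4 = 32/4 = 8
v[1] = (4 + 3·8) / 4 = 28/4 = 7

7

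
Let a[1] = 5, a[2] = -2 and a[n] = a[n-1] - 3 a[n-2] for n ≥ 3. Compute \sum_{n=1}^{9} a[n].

a[3] = (-2) - 3·5 = -17
a[4] = (-17) - 3·(-2) = -11
a[5] = (-11) - 3·(-17) = 40
a[6] = 40 - 3·(-11) = 73
a[7] = 73 - 3·40 = -47
a[8] = (-47) - 3·73 = -266
a[9] = (-266) - 3·(-47) = -125
Sum = 5 + (-2) + (-17) + (-11) + 40 + 73 + (-47) + (-266) + (-125) = -350

-350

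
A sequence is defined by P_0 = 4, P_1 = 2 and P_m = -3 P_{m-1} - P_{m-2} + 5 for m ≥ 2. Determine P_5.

P_2 = -3(2) - 4 + 5 = -5
P_3 = -3(-5) - 2 + 5 = 18
P_4 = -3(18) - (-5) + 5 = -44
P_5 = -3(-44) - 18 + 5 = 119

119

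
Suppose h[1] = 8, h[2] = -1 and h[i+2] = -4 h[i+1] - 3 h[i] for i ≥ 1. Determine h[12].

h[3] = -4·(-1) - 3·8 = -20
h[4] = -4·(-20) - 3·(-1) = 83
h[5] = -4·83 - 3·(-20) = -272
h[6] = -4·(-272) - 3·83 = 839
h[7] = -4·839 - 3·(-272) = -2540
h[8] = -4·(-2540) - 3·839 = 7643
h[9] = -4·7643 - 3·(-2540) = -22952
h[10] = -4·(-22952) - 3·7643 = 68879
h[11] = -4·68879 - 3·(-22952) = -206660
h[12] = -4·(-206660) - 3·68879 = 620003

620003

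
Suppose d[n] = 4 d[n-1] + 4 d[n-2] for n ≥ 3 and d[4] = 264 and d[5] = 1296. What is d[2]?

6

Rearranging, d[n-2] = (d[n] - 4 d[n-1]) / 4.
d[3] = (1296 - 4·264) / 4 = 240/4 = 60
d[2] = (264 - 4·60) / 4 = 24/4 = 6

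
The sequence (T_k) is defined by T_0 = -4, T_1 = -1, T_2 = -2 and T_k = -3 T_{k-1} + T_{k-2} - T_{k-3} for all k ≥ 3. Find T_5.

95

T_3 = -3(-2) + (-1) - (-4) = 9
T_4 = -3(9) + (-2) - (-1) = -28
T_5 = -3(-28) + 9 - (-2) = 95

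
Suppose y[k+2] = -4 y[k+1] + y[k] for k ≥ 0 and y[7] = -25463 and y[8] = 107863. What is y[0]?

7

Rearranging, y[k-2] = y[k] + 4 y[k-1].
y[6] = 107863 + 4·(-25463) = 6011
y[5] = -25463 + 4·6011 = -1419
y[4] = 6011 + 4·(-1419) = 335
y[3] = -1419 + 4·335 = -79
y[2] = 335 + 4·(-79) = 19
y[1] = -79 + 4·19 = -3
y[0] = 19 + 4·(-3) = 7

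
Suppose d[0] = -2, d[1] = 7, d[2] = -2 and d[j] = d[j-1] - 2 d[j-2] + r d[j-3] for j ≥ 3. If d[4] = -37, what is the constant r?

d[3] = -16 - 2r
d[4] = -12 + 5r
So -12 + 5r = -37, giving r = -5.

-5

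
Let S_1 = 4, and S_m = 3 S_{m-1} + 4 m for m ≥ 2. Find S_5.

716

S_2 = 3·4 + 8 = 20
S_3 = 3·20 + 12 = 72
S_4 = 3·72 + 16 = 232
S_5 = 3·232 + 20 = 716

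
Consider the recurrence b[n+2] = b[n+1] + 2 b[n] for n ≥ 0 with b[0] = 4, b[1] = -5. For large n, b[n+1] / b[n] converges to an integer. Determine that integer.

2

The characteristic equation is r^2 - r - 2 = 0, which factors as (r - 2)(r + 1) = 0.
So the roots are 2 and -1. Since |2| > |-1| and the coefficient of 2^n is non-zero, the ratio tends to 2.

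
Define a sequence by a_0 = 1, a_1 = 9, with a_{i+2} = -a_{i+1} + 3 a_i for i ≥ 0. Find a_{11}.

a_2 = -9 + 3·1 = -6
a_3 = -(-6) + 3·9 = 33
a_4 = -33 + 3·(-6) = -51
a_5 = -(-51) + 3·33 = 150
a_6 = -150 + 3·(-51) = -303
a_7 = -(-303) + 3·150 = 753
a_8 = -753 + 3·(-303) = -1662
a_9 = -(-1662) + 3·753 = 3921
a_{10} = -3921 + 3·(-1662) = -8907
a_{11} = -(-8907) + 3·3921 = 20670

20670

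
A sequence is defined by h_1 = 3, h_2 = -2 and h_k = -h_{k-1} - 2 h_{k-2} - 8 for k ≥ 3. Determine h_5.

h_3 = -(-2) - 2*3 - 8 = -12
h_4 = -(-12) - 2*(-2) - 8 = 8
h_5 = -8 - 2*(-12) - 8 = 8

8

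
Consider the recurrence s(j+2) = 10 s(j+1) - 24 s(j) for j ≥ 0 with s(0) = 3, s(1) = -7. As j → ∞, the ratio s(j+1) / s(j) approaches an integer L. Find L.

The characteristic equation is r^2 - 10r + 24 = 0, which factors as (r - 6)(r - 4) = 0.
So the roots are 6 and 4. Since |6| > |4| and the coefficient of 6^j is non-zero, the ratio tends to 6.

6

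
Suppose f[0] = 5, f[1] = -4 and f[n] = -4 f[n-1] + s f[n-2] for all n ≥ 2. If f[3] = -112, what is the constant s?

f[2] = 16 + 5s
f[3] = -64 - 24s
So -64 - 24s = -112, giving s = 2.

2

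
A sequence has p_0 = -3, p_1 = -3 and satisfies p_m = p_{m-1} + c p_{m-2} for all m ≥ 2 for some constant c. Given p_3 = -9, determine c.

p_2 = -3 - 3c
p_3 = -3 - 6c
So -3 - 6c = -9, giving c = 1.

1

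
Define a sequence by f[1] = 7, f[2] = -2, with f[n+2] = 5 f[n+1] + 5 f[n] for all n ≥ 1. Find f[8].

f[3] = 5*(-2) + 5*7 = 25
f[4] = 5*25 + 5*(-2) = 115
f[5] = 5*115 + 5*25 = 700
f[6] = 5*700 + 5*115 = 4075
f[7] = 5*4075 + 5*700 = 23875
f[8] = 5*23875 + 5*4075 = 139750

139750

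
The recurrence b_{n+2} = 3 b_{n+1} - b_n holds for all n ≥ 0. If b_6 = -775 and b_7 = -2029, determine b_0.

1

Rearranging, b_{n-2} = -(b_n - 3 b_{n-1}).
b_5 = -(-2029 - 3·(-775)) = -296
b_4 = -(-775 - 3·(-296)) = -113
b_3 = -(-296 - 3·(-113)) = -43
b_2 = -(-113 - 3·(-43)) = -16
b_1 = -(-43 - 3·(-16)) = -5
b_0 = -(-16 - 3·(-5)) = 1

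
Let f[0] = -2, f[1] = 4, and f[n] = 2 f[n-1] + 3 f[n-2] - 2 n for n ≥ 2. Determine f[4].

-10

f[2] = 2·4 + 3·(-2) - 4 = -2
f[3] = 2·(-2) + 3·4 - 6 = 2
f[4] = 2·2 + 3·(-2) - 8 = -10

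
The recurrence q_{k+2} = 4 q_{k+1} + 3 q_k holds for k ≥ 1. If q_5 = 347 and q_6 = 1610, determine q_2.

2

Rearranging, q_{k-2} = (q_k - 4 q_{k-1}) / 3.
q_4 = (1610 - 4·347) / 3 = 222/3 = 74
q_3 = (347 - 4·74) / 3 = 51/3 = 17
q_2 = (74 - 4·17) / 3 = 6/3 = 2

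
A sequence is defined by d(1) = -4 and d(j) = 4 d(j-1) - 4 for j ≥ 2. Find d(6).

-5460

d(2) = 4*(-4) - 4 = -20
d(3) = 4*(-20) - 4 = -84
d(4) = 4*(-84) - 4 = -340
d(5) = 4*(-340) - 4 = -1364
d(6) = 4*(-1364) - 4 = -5460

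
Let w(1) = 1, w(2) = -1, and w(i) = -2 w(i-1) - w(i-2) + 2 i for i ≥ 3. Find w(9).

w(3) = -2(-1) - 1 + 6 = 7
w(4) = -2(7) - (-1) + 8 = -5
w(5) = -2(-5) - 7 + 10 = 13
w(6) = -2(13) - (-5) + 12 = -9
w(7) = -2(-9) - 13 + 14 = 19
w(8) = -2(19) - (-9) + 16 = -13
w(9) = -2(-13) - 19 + 18 = 25

25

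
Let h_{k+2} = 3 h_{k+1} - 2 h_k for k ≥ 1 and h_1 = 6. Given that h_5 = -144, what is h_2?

-4

Let h_2 = v.
h_3 = -12 + 3v
h_4 = -36 + 7v
h_5 = -84 + 15v
So -84 + 15v = -144, giving v = -4.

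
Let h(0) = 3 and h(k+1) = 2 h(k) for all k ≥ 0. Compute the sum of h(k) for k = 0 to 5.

189

h(1) = 2*3 = 6
h(2) = 2*6 = 12
h(3) = 2*12 = 24
h(4) = 2*24 = 48
h(5) = 2*48 = 96
Sum = 3 + 6 + 12 + 24 + 48 + 96 = 189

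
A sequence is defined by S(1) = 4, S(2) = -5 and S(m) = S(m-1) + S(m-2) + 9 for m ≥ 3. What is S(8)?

147

S(3) = (-5) + 4 + 9 = 8
S(4) = 8 + (-5) + 9 = 12
S(5) = 12 + 8 + 9 = 29
S(6) = 29 + 12 + 9 = 50
S(7) = 50 + 29 + 9 = 88
S(8) = 88 + 50 + 9 = 147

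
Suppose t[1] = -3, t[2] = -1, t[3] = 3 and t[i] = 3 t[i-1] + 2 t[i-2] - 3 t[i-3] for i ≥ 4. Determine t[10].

23969

t[4] = 3(3) + 2(-1) - 3(-3) = 16
t[5] = 3(16) + 2(3) - 3(-1) = 57
t[6] = 3(57) + 2(16) - 3(3) = 194
t[7] = 3(194) + 2(57) - 3(16) = 648
t[8] = 3(648) + 2(194) - 3(57) = 2161
t[9] = 3(2161) + 2(648) - 3(194) = 7197
t[10] = 3(7197) + 2(2161) - 3(648) = 23969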